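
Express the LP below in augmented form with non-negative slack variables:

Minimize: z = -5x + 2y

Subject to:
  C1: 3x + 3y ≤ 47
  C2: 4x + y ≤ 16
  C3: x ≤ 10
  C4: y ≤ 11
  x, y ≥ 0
min z = -5x + 2y

s.t.
  3x + 3y + s1 = 47
  4x + y + s2 = 16
  x + s3 = 10
  y + s4 = 11
  x, y, s1, s2, s3, s4 ≥ 0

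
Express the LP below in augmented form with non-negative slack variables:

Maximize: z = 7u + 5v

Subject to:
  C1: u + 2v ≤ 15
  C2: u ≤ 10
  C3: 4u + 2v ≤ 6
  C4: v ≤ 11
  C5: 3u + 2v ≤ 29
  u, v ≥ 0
max z = 7u + 5v

s.t.
  u + 2v + s1 = 15
  u + s2 = 10
  4u + 2v + s3 = 6
  v + s4 = 11
  3u + 2v + s5 = 29
  u, v, s1, s2, s3, s4, s5 ≥ 0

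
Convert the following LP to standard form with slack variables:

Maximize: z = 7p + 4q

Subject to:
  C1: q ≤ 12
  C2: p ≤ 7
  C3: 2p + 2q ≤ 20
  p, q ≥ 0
max z = 7p + 4q

s.t.
  q + s1 = 12
  p + s2 = 7
  2p + 2q + s3 = 20
  p, q, s1, s2, s3 ≥ 0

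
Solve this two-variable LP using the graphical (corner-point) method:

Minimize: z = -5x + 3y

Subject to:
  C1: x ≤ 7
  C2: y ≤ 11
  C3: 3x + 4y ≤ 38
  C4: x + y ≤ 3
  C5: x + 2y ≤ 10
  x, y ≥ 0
x = 3, y = 0, z = -15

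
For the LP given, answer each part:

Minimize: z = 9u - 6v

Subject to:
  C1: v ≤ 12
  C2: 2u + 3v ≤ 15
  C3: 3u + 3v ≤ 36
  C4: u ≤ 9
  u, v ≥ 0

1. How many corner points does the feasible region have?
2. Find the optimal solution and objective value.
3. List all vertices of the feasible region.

1. 3
2. u = 0, v = 5, z = -30
3. (0, 0), (7.5, 0), (0, 5)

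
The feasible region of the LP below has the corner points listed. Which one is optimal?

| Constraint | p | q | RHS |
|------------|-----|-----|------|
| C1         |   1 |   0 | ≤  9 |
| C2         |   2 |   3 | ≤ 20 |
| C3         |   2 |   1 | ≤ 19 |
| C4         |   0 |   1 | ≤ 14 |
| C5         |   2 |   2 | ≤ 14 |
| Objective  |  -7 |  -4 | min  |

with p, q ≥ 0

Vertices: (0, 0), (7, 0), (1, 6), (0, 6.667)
Evaluating z = -7p - 4q at each vertex:
  (0, 0): z = 0
  (7, 0): z = -49
  (1, 6): z = -31
  (0, 6.667): z = -26.67

The smallest value is z = -49, attained at (7, 0).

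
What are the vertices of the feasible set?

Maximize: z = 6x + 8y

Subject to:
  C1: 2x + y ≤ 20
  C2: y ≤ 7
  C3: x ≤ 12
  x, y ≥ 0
Each vertex is the intersection of two constraint boundaries that also satisfies all remaining constraints:
  x = 0 and y = 0 → (0, 0)
  2x + y = 20 and y = 0 → (10, 0)
  2x + y = 20 and y = 7 → (6.5, 7)
  y = 7 and x = 0 → (0, 7)

Vertices: (0, 0), (10, 0), (6.5, 7), (0, 7)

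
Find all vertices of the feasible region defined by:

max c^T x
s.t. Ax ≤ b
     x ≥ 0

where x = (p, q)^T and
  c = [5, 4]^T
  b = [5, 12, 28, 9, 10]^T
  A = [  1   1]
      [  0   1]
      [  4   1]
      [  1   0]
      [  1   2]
Each vertex is the intersection of two constraint boundaries that also satisfies all remaining constraints:
  p = 0 and q = 0 → (0, 0)
  p + q = 5 and q = 0 → (5, 0)
  p + q = 5 and p + 2q = 10 → (0, 5)

Vertices: (0, 0), (5, 0), (0, 5)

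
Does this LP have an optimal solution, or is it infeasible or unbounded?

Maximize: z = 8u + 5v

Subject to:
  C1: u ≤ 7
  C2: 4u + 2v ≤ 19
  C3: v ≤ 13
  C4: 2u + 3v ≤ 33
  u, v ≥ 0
The point (0, 9.5) satisfies every constraint, so the LP is feasible; the constraints give u ≤ 7 and v ≤ 13, which with u, v ≥ 0 keep the feasible region inside a bounded box. A feasible, bounded LP attains a finite optimum at a vertex.

Evaluating z = 8u + 5v at each vertex:
  (0, 0): z = 0
  (4.75, 0): z = 38
  (0, 9.5): z = 47.5

The LP has an optimal solution: (0, 9.5) with z = 47.5.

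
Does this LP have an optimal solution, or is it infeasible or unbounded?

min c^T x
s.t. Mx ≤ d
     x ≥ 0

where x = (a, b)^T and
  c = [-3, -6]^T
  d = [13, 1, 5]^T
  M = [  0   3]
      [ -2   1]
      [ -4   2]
Feasible point: (0, 0) satisfies every constraint, so the LP is feasible.
Direction d = (1, 0): for each constraint row a, a·d ≤ 0 —
  (0)(1) + (3)(0) = 0 ≤ 0
  (-2)(1) + (1)(0) = -2 ≤ 0
  (-4)(1) + (2)(0) = -4 ≤ 0
and d ≥ 0, so (0, 0) + t·d stays feasible for every t ≥ 0. Along this ray z = -3a - 6b changes by -3 per unit t, so z → −∞.

Unbounded — the objective can decrease without bound over the feasible region.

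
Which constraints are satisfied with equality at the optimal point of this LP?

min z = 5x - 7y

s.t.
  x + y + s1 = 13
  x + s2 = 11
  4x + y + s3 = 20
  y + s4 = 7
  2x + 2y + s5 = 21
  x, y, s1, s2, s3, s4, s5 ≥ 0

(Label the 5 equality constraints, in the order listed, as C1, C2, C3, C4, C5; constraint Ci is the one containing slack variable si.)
Optimal: x = 0, y = 7
Slack at optimum:
  C1: slack = 6
  C2: slack = 11
  C3: slack = 13
  C4: slack = 0 (binding)
  C5: slack = 7
  x ≥ 0: x = 0 (binding)
  y ≥ 0: y = 7
Binding constraints: C4, x ≥ 0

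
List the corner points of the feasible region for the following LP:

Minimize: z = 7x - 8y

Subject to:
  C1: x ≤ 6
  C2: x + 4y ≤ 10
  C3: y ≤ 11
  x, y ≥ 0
Each vertex is the intersection of two constraint boundaries that also satisfies all remaining constraints:
  x = 0 and y = 0 → (0, 0)
  x = 6 and y = 0 → (6, 0)
  x = 6 and x + 4y = 10 → (6, 1)
  x + 4y = 10 and x = 0 → (0, 2.5)

Vertices: (0, 0), (6, 0), (6, 1), (0, 2.5)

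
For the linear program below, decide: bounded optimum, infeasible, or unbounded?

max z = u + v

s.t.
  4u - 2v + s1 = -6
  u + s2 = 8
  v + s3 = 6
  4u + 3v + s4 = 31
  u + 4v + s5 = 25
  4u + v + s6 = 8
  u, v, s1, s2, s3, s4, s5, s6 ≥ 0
The point (0.5, 6) satisfies every constraint, so the LP is feasible; the constraints give u ≤ 8 and v ≤ 6, which with u, v ≥ 0 keep the feasible region inside a bounded box. A feasible, bounded LP attains a finite optimum at a vertex.

Evaluating z = u + v at each vertex:
  (0, 3): z = 3
  (0.8333, 4.667): z = 5.5
  (0.5, 6): z = 6.5
  (0, 6): z = 6

The LP has an optimal solution: (0.5, 6) with z = 6.5.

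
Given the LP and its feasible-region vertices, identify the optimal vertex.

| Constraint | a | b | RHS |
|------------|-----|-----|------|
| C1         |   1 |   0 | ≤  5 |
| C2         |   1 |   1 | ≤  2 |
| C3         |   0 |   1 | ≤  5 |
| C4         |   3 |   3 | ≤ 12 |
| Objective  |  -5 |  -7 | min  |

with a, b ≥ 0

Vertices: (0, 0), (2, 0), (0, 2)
(0, 2) with z = -14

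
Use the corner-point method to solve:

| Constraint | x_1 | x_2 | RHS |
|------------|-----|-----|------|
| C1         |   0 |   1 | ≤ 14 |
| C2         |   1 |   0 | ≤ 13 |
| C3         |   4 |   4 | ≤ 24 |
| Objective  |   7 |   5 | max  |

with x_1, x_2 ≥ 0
Each vertex is the intersection of two constraint boundaries that also satisfies all remaining constraints:
  x_1 = 0 and x_2 = 0 → (0, 0)
  4x_1 + 4x_2 = 24 and x_2 = 0 → (6, 0)
  4x_1 + 4x_2 = 24 and x_1 = 0 → (0, 6)

Evaluating z = 7x_1 + 5x_2 at each vertex:
  (0, 0): z = 0
  (6, 0): z = 42
  (0, 6): z = 30

The maximum is at (6, 0) with z = 42.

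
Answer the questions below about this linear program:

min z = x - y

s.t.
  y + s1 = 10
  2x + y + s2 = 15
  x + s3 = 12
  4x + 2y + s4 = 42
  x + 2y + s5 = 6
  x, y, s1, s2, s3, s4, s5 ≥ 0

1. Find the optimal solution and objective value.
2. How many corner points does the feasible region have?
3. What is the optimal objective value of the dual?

1. x = 0, y = 3, z = -3
2. 3
3. -3 (by strong duality, equal to the primal optimum)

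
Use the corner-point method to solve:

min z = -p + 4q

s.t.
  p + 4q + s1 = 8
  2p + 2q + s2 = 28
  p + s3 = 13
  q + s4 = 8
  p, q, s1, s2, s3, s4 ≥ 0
Each vertex is the intersection of two constraint boundaries that also satisfies all remaining constraints:
  p = 0 and q = 0 → (0, 0)
  p + 4q = 8 and q = 0 → (8, 0)
  p + 4q = 8 and p = 0 → (0, 2)

Evaluating z = -p + 4q at each vertex:
  (0, 0): z = 0
  (8, 0): z = -8
  (0, 2): z = 8

The minimum is at (8, 0) with z = -8.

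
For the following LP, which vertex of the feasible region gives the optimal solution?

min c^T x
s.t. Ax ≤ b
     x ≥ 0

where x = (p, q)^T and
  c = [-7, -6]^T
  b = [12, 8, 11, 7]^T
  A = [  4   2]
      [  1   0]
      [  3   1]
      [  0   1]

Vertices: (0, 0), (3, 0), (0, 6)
Evaluating z = -7p - 6q at each vertex:
  (0, 0): z = 0
  (3, 0): z = -21
  (0, 6): z = -36

The smallest value is z = -36, attained at (0, 6).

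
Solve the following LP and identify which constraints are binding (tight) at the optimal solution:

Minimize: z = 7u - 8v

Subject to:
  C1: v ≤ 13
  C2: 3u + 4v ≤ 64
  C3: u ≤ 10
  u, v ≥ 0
Optimal: u = 0, v = 13
Slack at optimum:
  C1: slack = 0 (binding)
  C2: slack = 12
  C3: slack = 10
  u ≥ 0: u = 0 (binding)
  v ≥ 0: v = 13
Binding constraints: C1, u ≥ 0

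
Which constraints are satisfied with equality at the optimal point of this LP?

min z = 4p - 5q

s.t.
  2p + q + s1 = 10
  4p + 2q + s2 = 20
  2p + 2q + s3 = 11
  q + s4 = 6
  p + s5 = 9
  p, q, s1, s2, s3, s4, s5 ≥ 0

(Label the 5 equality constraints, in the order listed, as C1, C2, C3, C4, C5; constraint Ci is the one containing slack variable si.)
Optimal: p = 0, q = 5.5
Binding: C3, p ≥ 0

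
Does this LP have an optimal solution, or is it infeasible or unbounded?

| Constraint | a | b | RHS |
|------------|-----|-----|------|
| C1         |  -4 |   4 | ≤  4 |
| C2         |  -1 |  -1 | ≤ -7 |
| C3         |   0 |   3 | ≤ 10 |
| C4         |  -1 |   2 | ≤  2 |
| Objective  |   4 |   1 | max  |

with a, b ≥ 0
Feasible point: (4, 3) satisfies every constraint, so the LP is feasible.
Direction d = (1, 0): for each constraint row a, a·d ≤ 0 —
  (-4)(1) + (4)(0) = -4 ≤ 0
  (-1)(1) + (-1)(0) = -1 ≤ 0
  (0)(1) + (3)(0) = 0 ≤ 0
  (-1)(1) + (2)(0) = -1 ≤ 0
and d ≥ 0, so (4, 3) + t·d stays feasible for every t ≥ 0. Along this ray z = 4a + b changes by 4 per unit t, so z → +∞.

Unbounded: there is a feasible ray along which z → +∞.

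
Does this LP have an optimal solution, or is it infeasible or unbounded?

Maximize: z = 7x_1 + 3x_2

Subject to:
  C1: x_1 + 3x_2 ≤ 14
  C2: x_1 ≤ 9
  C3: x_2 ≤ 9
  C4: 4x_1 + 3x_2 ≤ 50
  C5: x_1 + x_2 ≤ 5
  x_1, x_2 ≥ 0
The point (5, 0) satisfies every constraint, so the LP is feasible; the constraints give x_1 ≤ 9 and x_2 ≤ 9, which with x_1, x_2 ≥ 0 keep the feasible region inside a bounded box. A feasible, bounded LP attains a finite optimum at a vertex.

Evaluating z = 7x_1 + 3x_2 at each vertex:
  (0, 0): z = 0
  (5, 0): z = 35
  (0.5, 4.5): z = 17
  (0, 4.667): z = 14

The LP has an optimal solution: (5, 0) with z = 35.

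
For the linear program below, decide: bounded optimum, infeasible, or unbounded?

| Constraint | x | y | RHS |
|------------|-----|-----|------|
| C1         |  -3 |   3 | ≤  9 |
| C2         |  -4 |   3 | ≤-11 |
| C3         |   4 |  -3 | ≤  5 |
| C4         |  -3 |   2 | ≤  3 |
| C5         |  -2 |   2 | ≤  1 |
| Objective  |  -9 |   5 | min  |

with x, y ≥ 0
C3 requires 4x - 3y ≤ 5, while C2 (-4x + 3y ≤ -11) is equivalent to 4x - 3y ≥ 11. Together they would need 11 ≤ 4x - 3y ≤ 5, which is impossible since 11 > 5. No point satisfies all constraints.

Infeasible: no point satisfies all constraints simultaneously.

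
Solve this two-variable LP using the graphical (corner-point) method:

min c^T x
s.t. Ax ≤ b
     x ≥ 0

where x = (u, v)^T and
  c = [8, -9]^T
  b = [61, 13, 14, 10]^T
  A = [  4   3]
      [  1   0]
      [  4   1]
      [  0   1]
u = 0, v = 10, z = -90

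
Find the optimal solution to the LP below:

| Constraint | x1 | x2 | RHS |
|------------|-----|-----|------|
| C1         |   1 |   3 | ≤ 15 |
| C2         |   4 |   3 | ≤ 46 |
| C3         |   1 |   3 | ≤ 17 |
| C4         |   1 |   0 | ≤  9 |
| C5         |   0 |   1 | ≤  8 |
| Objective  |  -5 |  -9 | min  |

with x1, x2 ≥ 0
Each vertex is the intersection of two constraint boundaries that also satisfies all remaining constraints:
  x1 = 0 and x2 = 0 → (0, 0)
  x1 = 9 and x2 = 0 → (9, 0)
  x1 + 3x2 = 15 and x1 = 9 → (9, 2)
  x1 + 3x2 = 15 and x1 = 0 → (0, 5)

Evaluating z = -5x1 - 9x2 at each vertex:
  (0, 0): z = 0
  (9, 0): z = -45
  (9, 2): z = -63
  (0, 5): z = -45

The minimum is at (9, 2) with z = -63.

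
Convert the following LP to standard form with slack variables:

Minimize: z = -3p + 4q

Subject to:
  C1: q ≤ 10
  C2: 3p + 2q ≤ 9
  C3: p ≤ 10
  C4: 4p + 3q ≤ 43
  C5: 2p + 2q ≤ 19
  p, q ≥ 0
min z = -3p + 4q

s.t.
  q + s1 = 10
  3p + 2q + s2 = 9
  p + s3 = 10
  4p + 3q + s4 = 43
  2p + 2q + s5 = 19
  p, q, s1, s2, s3, s4, s5 ≥ 0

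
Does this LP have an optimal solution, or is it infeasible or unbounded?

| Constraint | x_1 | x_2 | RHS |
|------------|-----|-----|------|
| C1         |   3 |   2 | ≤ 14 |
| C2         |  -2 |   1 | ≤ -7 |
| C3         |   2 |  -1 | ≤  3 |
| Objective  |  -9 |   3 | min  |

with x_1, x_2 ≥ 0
C3 requires 2x_1 - x_2 ≤ 3, while C2 (-2x_1 + x_2 ≤ -7) is equivalent to 2x_1 - x_2 ≥ 7. Together they would need 7 ≤ 2x_1 - x_2 ≤ 3, which is impossible since 7 > 3. No point satisfies all constraints.

The feasible region is empty; the LP is infeasible.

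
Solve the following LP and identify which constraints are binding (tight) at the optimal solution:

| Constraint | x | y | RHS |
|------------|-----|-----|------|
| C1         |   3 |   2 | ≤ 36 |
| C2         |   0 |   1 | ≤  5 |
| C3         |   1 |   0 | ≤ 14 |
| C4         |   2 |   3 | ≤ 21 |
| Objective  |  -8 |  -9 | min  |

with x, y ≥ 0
Optimal: x = 10.5, y = 0
Slack at optimum:
  C1: slack = 4.5
  C2: slack = 5
  C3: slack = 3.5
  C4: slack = 0 (binding)
  x ≥ 0: x = 10.5
  y ≥ 0: y = 0 (binding)
Binding constraints: C4, y ≥ 0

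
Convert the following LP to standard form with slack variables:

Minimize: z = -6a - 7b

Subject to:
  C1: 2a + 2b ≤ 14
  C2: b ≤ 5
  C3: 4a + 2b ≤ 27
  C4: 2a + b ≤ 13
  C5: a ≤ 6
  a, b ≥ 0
min z = -6a - 7b

s.t.
  2a + 2b + s1 = 14
  b + s2 = 5
  4a + 2b + s3 = 27
  2a + b + s4 = 13
  a + s5 = 6
  a, b, s1, s2, s3, s4, s5 ≥ 0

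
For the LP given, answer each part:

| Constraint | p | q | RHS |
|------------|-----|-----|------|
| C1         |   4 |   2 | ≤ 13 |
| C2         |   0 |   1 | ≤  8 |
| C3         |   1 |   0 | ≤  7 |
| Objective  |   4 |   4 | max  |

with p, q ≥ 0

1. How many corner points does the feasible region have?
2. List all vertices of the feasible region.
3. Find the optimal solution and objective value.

1. 3
2. (0, 0), (3.25, 0), (0, 6.5)
3. p = 0, q = 6.5, z = 26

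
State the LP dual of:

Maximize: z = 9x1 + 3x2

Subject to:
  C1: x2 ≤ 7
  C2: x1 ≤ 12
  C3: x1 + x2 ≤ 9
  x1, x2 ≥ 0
Minimize: z = 7y1 + 12y2 + 9y3

Subject to:
  C1: -y2 - y3 ≤ -9
  C2: -y1 - y3 ≤ -3
  y1, y2, y3 ≥ 0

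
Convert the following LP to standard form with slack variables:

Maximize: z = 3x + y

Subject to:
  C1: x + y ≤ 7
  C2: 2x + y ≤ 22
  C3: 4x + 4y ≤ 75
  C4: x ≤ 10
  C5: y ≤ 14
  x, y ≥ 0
max z = 3x + y

s.t.
  x + y + s1 = 7
  2x + y + s2 = 22
  4x + 4y + s3 = 75
  x + s4 = 10
  y + s5 = 14
  x, y, s1, s2, s3, s4, s5 ≥ 0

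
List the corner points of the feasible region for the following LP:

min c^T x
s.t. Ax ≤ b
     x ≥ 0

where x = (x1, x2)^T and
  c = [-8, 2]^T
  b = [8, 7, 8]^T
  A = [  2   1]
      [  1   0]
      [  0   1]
Each vertex is the intersection of two constraint boundaries that also satisfies all remaining constraints:
  x1 = 0 and x2 = 0 → (0, 0)
  2x1 + x2 = 8 and x2 = 0 → (4, 0)
  2x1 + x2 = 8 and x2 = 8 → (0, 8)

Vertices: (0, 0), (4, 0), (0, 8)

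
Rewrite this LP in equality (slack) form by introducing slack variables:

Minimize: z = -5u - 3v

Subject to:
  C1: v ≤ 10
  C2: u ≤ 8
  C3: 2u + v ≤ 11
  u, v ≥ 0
min z = -5u - 3v

s.t.
  v + s1 = 10
  u + s2 = 8
  2u + v + s3 = 11
  u, v, s1, s2, s3 ≥ 0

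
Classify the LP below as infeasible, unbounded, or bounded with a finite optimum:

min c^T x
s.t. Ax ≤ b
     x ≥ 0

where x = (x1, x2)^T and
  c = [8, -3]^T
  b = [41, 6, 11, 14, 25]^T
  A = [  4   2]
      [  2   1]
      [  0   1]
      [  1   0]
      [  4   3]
The point (0, 6) satisfies every constraint, so the LP is feasible; the constraints give x1 ≤ 14 and x2 ≤ 11, which with x1, x2 ≥ 0 keep the feasible region inside a bounded box. A feasible, bounded LP attains a finite optimum at a vertex.

Evaluating z = 8x1 - 3x2 at each vertex:
  (0, 0): z = 0
  (3, 0): z = 24
  (0, 6): z = -18

Feasible with finite optimum z* = -18 at (0, 6).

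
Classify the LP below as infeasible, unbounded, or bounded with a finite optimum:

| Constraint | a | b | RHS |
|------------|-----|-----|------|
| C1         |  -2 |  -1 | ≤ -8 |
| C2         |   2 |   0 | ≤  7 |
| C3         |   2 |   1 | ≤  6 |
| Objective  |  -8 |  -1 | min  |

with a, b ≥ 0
C3 requires 2a + b ≤ 6, while C1 (-2a - b ≤ -8) is equivalent to 2a + b ≥ 8. Together they would need 8 ≤ 2a + b ≤ 6, which is impossible since 8 > 6. No point satisfies all constraints.

The feasible region is empty; the LP is infeasible.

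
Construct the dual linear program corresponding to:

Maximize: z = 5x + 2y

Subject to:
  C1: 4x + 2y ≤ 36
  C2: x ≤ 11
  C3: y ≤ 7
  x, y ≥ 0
Minimize: z = 36y1 + 11y2 + 7y3

Subject to:
  C1: -4y1 - y2 ≤ -5
  C2: -2y1 - y3 ≤ -2
  y1, y2, y3 ≥ 0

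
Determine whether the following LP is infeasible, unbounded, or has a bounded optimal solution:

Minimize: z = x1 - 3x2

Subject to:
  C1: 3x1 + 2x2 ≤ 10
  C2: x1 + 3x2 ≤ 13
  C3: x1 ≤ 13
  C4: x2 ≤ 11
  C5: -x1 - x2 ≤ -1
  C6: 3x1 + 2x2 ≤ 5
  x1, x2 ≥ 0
The point (0, 2.5) satisfies every constraint, so the LP is feasible; the constraints give x1 ≤ 13 and x2 ≤ 11, which with x1, x2 ≥ 0 keep the feasible region inside a bounded box. A feasible, bounded LP attains a finite optimum at a vertex.

Evaluating z = x1 - 3x2 at each vertex:
  (1, 0): z = 1
  (1.667, 0): z = 1.667
  (0, 2.5): z = -7.5
  (0, 1): z = -3

The LP has an optimal solution: (0, 2.5) with z = -7.5.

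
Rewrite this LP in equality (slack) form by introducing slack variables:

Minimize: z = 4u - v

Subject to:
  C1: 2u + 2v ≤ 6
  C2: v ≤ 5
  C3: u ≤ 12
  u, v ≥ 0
min z = 4u - v

s.t.
  2u + 2v + s1 = 6
  v + s2 = 5
  u + s3 = 12
  u, v, s1, s2, s3 ≥ 0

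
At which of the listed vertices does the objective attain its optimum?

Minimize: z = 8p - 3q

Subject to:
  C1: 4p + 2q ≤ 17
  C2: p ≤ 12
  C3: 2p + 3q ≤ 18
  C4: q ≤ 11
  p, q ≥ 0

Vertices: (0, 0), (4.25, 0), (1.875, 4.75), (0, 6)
Evaluating z = 8p - 3q at each vertex:
  (0, 0): z = 0
  (4.25, 0): z = 34
  (1.875, 4.75): z = 0.75
  (0, 6): z = -18

The smallest value is z = -18, attained at (0, 6).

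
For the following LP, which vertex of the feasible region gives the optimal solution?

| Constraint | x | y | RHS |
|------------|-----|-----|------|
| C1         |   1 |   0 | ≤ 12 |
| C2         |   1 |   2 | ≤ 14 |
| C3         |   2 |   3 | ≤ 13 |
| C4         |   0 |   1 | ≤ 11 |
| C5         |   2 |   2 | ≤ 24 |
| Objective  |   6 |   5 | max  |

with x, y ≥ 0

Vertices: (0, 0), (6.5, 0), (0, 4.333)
(6.5, 0) with z = 39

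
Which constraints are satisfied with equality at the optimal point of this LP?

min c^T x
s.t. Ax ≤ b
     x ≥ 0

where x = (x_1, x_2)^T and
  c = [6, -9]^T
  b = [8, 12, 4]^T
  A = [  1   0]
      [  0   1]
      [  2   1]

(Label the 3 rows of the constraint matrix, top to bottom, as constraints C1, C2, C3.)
Optimal: x_1 = 0, x_2 = 4
Binding: C3, x_1 ≥ 0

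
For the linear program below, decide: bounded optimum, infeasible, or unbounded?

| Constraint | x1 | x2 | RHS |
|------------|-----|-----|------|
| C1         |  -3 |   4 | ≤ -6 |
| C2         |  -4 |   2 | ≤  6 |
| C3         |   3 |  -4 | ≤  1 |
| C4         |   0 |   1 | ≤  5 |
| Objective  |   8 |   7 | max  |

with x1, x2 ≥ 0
C3 requires 3x1 - 4x2 ≤ 1, while C1 (-3x1 + 4x2 ≤ -6) is equivalent to 3x1 - 4x2 ≥ 6. Together they would need 6 ≤ 3x1 - 4x2 ≤ 1, which is impossible since 6 > 1. No point satisfies all constraints.

Infeasible: no point satisfies all constraints simultaneously.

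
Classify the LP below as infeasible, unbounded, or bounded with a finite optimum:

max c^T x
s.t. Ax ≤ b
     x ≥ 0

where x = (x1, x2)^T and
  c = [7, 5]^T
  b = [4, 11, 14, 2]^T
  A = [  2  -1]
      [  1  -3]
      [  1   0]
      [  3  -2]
Feasible point: (0, 0) satisfies every constraint, so the LP is feasible.
Direction d = (0, 1): for each constraint row a, a·d ≤ 0 —
  (2)(0) + (-1)(1) = -1 ≤ 0
  (1)(0) + (-3)(1) = -3 ≤ 0
  (1)(0) + (0)(1) = 0 ≤ 0
  (3)(0) + (-2)(1) = -2 ≤ 0
and d ≥ 0, so (0, 0) + t·d stays feasible for every t ≥ 0. Along this ray z = 7x1 + 5x2 changes by 5 per unit t, so z → +∞.

Unbounded — the objective can increase without bound over the feasible region.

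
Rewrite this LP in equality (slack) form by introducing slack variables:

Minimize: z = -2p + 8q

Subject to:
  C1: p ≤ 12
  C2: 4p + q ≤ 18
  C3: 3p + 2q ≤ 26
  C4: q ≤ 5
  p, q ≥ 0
min z = -2p + 8q

s.t.
  p + s1 = 12
  4p + q + s2 = 18
  3p + 2q + s3 = 26
  q + s4 = 5
  p, q, s1, s2, s3, s4 ≥ 0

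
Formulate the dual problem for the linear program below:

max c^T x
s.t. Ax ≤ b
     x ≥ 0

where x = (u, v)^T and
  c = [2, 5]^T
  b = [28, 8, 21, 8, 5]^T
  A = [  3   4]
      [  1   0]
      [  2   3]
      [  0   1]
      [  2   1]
Minimize: z = 28y1 + 8y2 + 21y3 + 8y4 + 5y5

Subject to:
  C1: -3y1 - y2 - 2y3 - 2y5 ≤ -2
  C2: -4y1 - 3y3 - y4 - y5 ≤ -5
  y1, y2, y3, y4, y5 ≥ 0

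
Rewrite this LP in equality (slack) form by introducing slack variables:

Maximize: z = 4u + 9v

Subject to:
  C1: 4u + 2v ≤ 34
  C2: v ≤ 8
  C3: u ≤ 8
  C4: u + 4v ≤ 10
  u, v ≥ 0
max z = 4u + 9v

s.t.
  4u + 2v + s1 = 34
  v + s2 = 8
  u + s3 = 8
  u + 4v + s4 = 10
  u, v, s1, s2, s3, s4 ≥ 0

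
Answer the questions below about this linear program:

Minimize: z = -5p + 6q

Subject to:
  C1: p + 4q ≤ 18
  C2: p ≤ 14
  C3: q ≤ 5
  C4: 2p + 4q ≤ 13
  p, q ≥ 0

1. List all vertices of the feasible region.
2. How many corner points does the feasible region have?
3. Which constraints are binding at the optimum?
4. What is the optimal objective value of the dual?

1. (0, 0), (6.5, 0), (0, 3.25)
2. 3
3. C4, q ≥ 0
4. -32.5 (by strong duality, equal to the primal optimum)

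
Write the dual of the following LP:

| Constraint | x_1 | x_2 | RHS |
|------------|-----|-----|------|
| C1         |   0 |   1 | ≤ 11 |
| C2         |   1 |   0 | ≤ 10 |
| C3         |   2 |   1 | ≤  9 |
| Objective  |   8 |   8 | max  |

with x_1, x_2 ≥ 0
Minimize: z = 11y1 + 10y2 + 9y3

Subject to:
  C1: -y2 - 2y3 ≤ -8
  C2: -y1 - y3 ≤ -8
  y1, y2, y3 ≥ 0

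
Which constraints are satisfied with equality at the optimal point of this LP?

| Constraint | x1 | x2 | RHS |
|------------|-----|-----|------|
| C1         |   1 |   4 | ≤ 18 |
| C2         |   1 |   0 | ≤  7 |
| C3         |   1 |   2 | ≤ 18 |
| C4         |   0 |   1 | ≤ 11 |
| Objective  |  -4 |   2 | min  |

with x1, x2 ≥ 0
Optimal: x1 = 7, x2 = 0
Slack at optimum:
  C1: slack = 11
  C2: slack = 0 (binding)
  C3: slack = 11
  C4: slack = 11
  x1 ≥ 0: x1 = 7
  x2 ≥ 0: x2 = 0 (binding)
Binding constraints: C2, x2 ≥ 0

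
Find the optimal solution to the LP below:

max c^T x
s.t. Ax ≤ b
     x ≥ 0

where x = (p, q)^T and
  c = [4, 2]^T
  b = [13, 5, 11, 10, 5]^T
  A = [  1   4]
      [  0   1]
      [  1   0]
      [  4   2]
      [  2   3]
p = 2.5, q = 0, z = 10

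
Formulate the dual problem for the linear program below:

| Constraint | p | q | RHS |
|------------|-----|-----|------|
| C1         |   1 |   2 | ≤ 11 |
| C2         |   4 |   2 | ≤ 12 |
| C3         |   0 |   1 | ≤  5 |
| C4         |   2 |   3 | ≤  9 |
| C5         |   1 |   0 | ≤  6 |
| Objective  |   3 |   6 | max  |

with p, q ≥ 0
Minimize: z = 11y1 + 12y2 + 5y3 + 9y4 + 6y5

Subject to:
  C1: -y1 - 4y2 - 2y4 - y5 ≤ -3
  C2: -2y1 - 2y2 - y3 - 3y4 ≤ -6
  y1, y2, y3, y4, y5 ≥ 0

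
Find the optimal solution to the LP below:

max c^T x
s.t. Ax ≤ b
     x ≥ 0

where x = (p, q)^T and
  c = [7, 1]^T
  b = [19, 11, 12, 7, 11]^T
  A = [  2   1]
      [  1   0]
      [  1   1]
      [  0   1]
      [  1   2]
p = 9.5, q = 0, z = 66.5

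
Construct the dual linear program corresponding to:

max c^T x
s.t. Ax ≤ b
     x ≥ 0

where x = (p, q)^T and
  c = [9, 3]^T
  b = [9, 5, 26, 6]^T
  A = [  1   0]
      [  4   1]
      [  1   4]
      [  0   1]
Minimize: z = 9y1 + 5y2 + 26y3 + 6y4

Subject to:
  C1: -y1 - 4y2 - y3 ≤ -9
  C2: -y2 - 4y3 - y4 ≤ -3
  y1, y2, y3, y4 ≥ 0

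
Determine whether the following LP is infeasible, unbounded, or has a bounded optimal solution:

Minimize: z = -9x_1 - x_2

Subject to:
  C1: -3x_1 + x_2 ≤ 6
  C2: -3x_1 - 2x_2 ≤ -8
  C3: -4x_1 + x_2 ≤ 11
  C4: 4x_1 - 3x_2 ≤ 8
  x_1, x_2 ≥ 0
Feasible point: (2, 1) satisfies every constraint, so the LP is feasible.
Direction d = (1, 3): for each constraint row a, a·d ≤ 0 —
  (-3)(1) + (1)(3) = 0 ≤ 0
  (-3)(1) + (-2)(3) = -9 ≤ 0
  (-4)(1) + (1)(3) = -1 ≤ 0
  (4)(1) + (-3)(3) = -5 ≤ 0
and d ≥ 0, so (2, 1) + t·d stays feasible for every t ≥ 0. Along this ray z = -9x_1 - x_2 changes by -12 per unit t, so z → −∞.

Unbounded: there is a feasible ray along which z → −∞.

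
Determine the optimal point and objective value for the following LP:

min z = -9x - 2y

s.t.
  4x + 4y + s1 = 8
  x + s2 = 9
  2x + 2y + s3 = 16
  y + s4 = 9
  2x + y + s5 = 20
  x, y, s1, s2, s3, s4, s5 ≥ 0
x = 2, y = 0, z = -18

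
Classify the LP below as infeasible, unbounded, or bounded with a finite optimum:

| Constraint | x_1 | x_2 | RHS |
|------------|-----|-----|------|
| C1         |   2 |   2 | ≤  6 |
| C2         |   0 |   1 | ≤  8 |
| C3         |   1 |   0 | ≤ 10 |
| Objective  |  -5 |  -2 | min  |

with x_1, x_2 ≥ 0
The point (3, 0) satisfies every constraint, so the LP is feasible; the constraints give x_1 ≤ 10 and x_2 ≤ 8, which with x_1, x_2 ≥ 0 keep the feasible region inside a bounded box. A feasible, bounded LP attains a finite optimum at a vertex.

Evaluating z = -5x_1 - 2x_2 at each vertex:
  (0, 0): z = 0
  (3, 0): z = -15
  (0, 3): z = -6

Feasible with finite optimum z* = -15 at (3, 0).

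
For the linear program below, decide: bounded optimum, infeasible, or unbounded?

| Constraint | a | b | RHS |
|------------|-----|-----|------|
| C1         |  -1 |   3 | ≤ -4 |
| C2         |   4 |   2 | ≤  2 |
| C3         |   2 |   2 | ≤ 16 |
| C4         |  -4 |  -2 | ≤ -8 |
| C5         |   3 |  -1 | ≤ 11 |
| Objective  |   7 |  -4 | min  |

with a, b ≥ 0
C2 requires 4a + 2b ≤ 2, while C4 (-4a - 2b ≤ -8) is equivalent to 4a + 2b ≥ 8. Together they would need 8 ≤ 4a + 2b ≤ 2, which is impossible since 8 > 2. No point satisfies all constraints.

The feasible region is empty; the LP is infeasible.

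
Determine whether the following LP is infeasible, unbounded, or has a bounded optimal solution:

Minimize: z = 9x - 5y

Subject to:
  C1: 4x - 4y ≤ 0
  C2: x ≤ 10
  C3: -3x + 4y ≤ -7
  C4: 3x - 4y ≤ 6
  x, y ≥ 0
C4 requires 3x - 4y ≤ 6, while C3 (-3x + 4y ≤ -7) is equivalent to 3x - 4y ≥ 7. Together they would need 7 ≤ 3x - 4y ≤ 6, which is impossible since 7 > 6. No point satisfies all constraints.

Infeasible: no point satisfies all constraints simultaneously.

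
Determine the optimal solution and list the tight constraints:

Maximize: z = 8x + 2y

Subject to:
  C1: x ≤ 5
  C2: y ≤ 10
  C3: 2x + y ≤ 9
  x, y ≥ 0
Optimal: x = 4.5, y = 0
Binding: C3, y ≥ 0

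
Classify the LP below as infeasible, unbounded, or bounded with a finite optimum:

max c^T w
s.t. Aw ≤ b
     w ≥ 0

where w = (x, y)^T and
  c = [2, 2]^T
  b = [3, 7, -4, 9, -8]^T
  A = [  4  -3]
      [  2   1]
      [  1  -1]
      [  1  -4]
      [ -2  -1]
One constraint requires 2x + y ≤ 7, while the constraint -2x - y ≤ -8 is equivalent to 2x + y ≥ 8. Together they would need 8 ≤ 2x + y ≤ 7, which is impossible since 8 > 7. No point satisfies all constraints.

The feasible region is empty; the LP is infeasible.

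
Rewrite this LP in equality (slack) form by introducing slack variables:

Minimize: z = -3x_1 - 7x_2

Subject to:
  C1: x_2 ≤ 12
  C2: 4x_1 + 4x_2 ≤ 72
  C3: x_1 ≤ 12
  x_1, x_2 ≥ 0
min z = -3x_1 - 7x_2

s.t.
  x_2 + s1 = 12
  4x_1 + 4x_2 + s2 = 72
  x_1 + s3 = 12
  x_1, x_2, s1, s2, s3 ≥ 0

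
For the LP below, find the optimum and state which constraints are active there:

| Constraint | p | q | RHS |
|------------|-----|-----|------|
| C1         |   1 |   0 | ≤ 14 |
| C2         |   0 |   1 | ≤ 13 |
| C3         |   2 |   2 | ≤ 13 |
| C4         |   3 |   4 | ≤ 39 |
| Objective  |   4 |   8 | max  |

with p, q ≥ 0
Optimal: p = 0, q = 6.5
Slack at optimum:
  C1: slack = 14
  C2: slack = 6.5
  C3: slack = 0 (binding)
  C4: slack = 13
  p ≥ 0: p = 0 (binding)
  q ≥ 0: q = 6.5
Binding constraints: C3, p ≥ 0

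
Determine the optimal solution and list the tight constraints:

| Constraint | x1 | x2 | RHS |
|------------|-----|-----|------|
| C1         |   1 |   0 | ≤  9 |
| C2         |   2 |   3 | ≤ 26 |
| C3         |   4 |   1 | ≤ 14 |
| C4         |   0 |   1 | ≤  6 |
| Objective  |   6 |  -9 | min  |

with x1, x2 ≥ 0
Optimal: x1 = 0, x2 = 6
Slack at optimum:
  C1: slack = 9
  C2: slack = 8
  C3: slack = 8
  C4: slack = 0 (binding)
  x1 ≥ 0: x1 = 0 (binding)
  x2 ≥ 0: x2 = 6
Binding constraints: C4, x1 ≥ 0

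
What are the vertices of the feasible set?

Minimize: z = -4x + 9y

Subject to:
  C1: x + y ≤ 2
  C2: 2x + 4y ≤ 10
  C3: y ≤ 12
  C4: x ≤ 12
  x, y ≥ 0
Each vertex is the intersection of two constraint boundaries that also satisfies all remaining constraints:
  x = 0 and y = 0 → (0, 0)
  x + y = 2 and y = 0 → (2, 0)
  x + y = 2 and x = 0 → (0, 2)

Vertices: (0, 0), (2, 0), (0, 2)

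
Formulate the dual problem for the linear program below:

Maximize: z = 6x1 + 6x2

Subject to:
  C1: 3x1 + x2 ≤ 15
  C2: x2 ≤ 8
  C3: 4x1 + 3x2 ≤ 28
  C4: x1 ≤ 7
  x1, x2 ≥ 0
Minimize: z = 15y1 + 8y2 + 28y3 + 7y4

Subject to:
  C1: -3y1 - 4y3 - y4 ≤ -6
  C2: -y1 - y2 - 3y3 ≤ -6
  y1, y2, y3, y4 ≥ 0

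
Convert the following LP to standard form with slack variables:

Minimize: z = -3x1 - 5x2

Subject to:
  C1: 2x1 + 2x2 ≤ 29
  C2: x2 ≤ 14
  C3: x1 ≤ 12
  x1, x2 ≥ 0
min z = -3x1 - 5x2

s.t.
  2x1 + 2x2 + s1 = 29
  x2 + s2 = 14
  x1 + s3 = 12
  x1, x2, s1, s2, s3 ≥ 0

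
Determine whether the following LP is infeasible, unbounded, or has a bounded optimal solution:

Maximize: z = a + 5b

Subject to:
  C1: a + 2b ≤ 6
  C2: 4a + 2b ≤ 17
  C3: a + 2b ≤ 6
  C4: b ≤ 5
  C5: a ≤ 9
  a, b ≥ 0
The point (0, 3) satisfies every constraint, so the LP is feasible; the constraints give a ≤ 9 and b ≤ 5, which with a, b ≥ 0 keep the feasible region inside a bounded box. A feasible, bounded LP attains a finite optimum at a vertex.

Feasible with finite optimum z* = 15 at (0, 3).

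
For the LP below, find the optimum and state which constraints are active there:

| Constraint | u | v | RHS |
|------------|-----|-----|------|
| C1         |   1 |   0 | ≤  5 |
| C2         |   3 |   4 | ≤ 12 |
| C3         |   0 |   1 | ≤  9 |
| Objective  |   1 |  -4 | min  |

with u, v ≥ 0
Optimal: u = 0, v = 3
Slack at optimum:
  C1: slack = 5
  C2: slack = 0 (binding)
  C3: slack = 6
  u ≥ 0: u = 0 (binding)
  v ≥ 0: v = 3
Binding constraints: C2, u ≥ 0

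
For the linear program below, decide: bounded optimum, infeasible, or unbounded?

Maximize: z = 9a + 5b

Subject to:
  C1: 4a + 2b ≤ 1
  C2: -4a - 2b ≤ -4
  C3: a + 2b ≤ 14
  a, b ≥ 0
C1 requires 4a + 2b ≤ 1, while C2 (-4a - 2b ≤ -4) is equivalent to 4a + 2b ≥ 4. Together they would need 4 ≤ 4a + 2b ≤ 1, which is impossible since 4 > 1. No point satisfies all constraints.

The feasible region is empty; the LP is infeasible.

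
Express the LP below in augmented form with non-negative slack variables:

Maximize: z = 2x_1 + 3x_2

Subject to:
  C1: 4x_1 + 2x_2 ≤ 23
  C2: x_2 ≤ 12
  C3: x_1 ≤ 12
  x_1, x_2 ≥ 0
max z = 2x_1 + 3x_2

s.t.
  4x_1 + 2x_2 + s1 = 23
  x_2 + s2 = 12
  x_1 + s3 = 12
  x_1, x_2, s1, s2, s3 ≥ 0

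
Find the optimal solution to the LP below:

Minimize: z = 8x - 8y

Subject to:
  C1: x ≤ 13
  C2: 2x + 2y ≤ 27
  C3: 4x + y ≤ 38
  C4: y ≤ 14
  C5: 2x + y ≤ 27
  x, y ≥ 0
Each vertex is the intersection of two constraint boundaries that also satisfies all remaining constraints:
  x = 0 and y = 0 → (0, 0)
  4x + y = 38 and y = 0 → (9.5, 0)
  2x + 2y = 27 and 4x + y = 38 → (8.167, 5.333)
  2x + 2y = 27 and x = 0 → (0, 13.5)

Evaluating z = 8x - 8y at each vertex:
  (0, 0): z = 0
  (9.5, 0): z = 76
  (8.167, 5.333): z = 22.67
  (0, 13.5): z = -108

The minimum is at (0, 13.5) with z = -108.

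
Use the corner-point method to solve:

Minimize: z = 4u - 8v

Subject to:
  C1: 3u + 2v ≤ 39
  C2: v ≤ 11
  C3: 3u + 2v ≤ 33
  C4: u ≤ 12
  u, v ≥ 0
Each vertex is the intersection of two constraint boundaries that also satisfies all remaining constraints:
  u = 0 and v = 0 → (0, 0)
  3u + 2v = 33 and v = 0 → (11, 0)
  v = 11 and 3u + 2v = 33 → (3.667, 11)
  v = 11 and u = 0 → (0, 11)

Evaluating z = 4u - 8v at each vertex:
  (0, 0): z = 0
  (11, 0): z = 44
  (3.667, 11): z = -73.33
  (0, 11): z = -88

The minimum is at (0, 11) with z = -88.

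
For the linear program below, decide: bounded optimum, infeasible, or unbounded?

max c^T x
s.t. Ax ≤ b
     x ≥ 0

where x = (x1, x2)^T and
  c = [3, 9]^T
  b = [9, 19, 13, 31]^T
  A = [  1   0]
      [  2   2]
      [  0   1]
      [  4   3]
The point (0, 9.5) satisfies every constraint, so the LP is feasible; the constraints give x1 ≤ 9 and x2 ≤ 13, which with x1, x2 ≥ 0 keep the feasible region inside a bounded box. A feasible, bounded LP attains a finite optimum at a vertex.

The LP has an optimal solution: (0, 9.5) with z = 85.5.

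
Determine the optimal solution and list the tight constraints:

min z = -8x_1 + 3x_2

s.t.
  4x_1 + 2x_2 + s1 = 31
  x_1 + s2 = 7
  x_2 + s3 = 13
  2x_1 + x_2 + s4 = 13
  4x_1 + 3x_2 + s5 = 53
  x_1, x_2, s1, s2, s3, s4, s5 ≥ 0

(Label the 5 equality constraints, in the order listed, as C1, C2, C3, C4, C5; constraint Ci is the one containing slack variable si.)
Optimal: x_1 = 6.5, x_2 = 0
Slack at optimum:
  C1: slack = 5
  C2: slack = 0.5
  C3: slack = 13
  C4: slack = 0 (binding)
  C5: slack = 27
  x_1 ≥ 0: x_1 = 6.5
  x_2 ≥ 0: x_2 = 0 (binding)
Binding constraints: C4, x_2 ≥ 0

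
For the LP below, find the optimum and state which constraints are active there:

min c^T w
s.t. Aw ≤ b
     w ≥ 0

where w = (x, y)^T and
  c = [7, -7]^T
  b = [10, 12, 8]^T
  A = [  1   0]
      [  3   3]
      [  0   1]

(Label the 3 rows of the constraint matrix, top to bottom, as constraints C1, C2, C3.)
Optimal: x = 0, y = 4
Binding: C2, x ≥ 0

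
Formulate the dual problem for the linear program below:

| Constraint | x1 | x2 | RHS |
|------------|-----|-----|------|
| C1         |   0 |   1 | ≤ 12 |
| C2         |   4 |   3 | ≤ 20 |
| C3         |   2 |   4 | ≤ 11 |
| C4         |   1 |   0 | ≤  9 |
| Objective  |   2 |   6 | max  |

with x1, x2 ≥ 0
Minimize: z = 12y1 + 20y2 + 11y3 + 9y4

Subject to:
  C1: -4y2 - 2y3 - y4 ≤ -2
  C2: -y1 - 3y2 - 4y3 ≤ -6
  y1, y2, y3, y4 ≥ 0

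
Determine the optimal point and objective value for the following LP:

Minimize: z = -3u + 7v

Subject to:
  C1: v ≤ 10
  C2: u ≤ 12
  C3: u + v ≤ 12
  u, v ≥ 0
Each vertex is the intersection of two constraint boundaries that also satisfies all remaining constraints:
  u = 0 and v = 0 → (0, 0)
  u = 12 and u + v = 12 → (12, 0)
  v = 10 and u + v = 12 → (2, 10)
  v = 10 and u = 0 → (0, 10)

Evaluating z = -3u + 7v at each vertex:
  (0, 0): z = 0
  (12, 0): z = -36
  (2, 10): z = 64
  (0, 10): z = 70

The minimum is at (12, 0) with z = -36.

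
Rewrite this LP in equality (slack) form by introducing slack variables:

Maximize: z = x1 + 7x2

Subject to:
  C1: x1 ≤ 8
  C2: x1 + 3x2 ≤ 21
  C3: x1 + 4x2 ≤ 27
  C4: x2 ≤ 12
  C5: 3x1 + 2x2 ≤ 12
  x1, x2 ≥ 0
max z = x1 + 7x2

s.t.
  x1 + s1 = 8
  x1 + 3x2 + s2 = 21
  x1 + 4x2 + s3 = 27
  x2 + s4 = 12
  3x1 + 2x2 + s5 = 12
  x1, x2, s1, s2, s3, s4, s5 ≥ 0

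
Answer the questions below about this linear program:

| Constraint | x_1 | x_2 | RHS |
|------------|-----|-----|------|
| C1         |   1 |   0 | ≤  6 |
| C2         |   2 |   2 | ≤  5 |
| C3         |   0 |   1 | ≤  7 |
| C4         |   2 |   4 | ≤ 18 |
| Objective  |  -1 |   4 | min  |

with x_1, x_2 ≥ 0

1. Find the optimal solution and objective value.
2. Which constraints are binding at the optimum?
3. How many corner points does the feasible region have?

1. x_1 = 2.5, x_2 = 0, z = -2.5
2. C2, x_2 ≥ 0
3. 3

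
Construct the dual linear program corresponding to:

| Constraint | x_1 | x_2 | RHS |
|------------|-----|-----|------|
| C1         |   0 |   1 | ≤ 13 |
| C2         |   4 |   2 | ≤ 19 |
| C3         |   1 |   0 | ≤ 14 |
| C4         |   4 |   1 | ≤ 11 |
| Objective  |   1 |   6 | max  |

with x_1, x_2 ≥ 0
Minimize: z = 13y1 + 19y2 + 14y3 + 11y4

Subject to:
  C1: -4y2 - y3 - 4y4 ≤ -1
  C2: -y1 - 2y2 - y4 ≤ -6
  y1, y2, y3, y4 ≥ 0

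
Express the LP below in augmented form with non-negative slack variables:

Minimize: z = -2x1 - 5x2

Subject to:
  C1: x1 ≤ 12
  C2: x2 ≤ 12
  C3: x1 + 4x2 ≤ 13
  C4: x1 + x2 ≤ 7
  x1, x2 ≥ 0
min z = -2x1 - 5x2

s.t.
  x1 + s1 = 12
  x2 + s2 = 12
  x1 + 4x2 + s3 = 13
  x1 + x2 + s4 = 7
  x1, x2, s1, s2, s3, s4 ≥ 0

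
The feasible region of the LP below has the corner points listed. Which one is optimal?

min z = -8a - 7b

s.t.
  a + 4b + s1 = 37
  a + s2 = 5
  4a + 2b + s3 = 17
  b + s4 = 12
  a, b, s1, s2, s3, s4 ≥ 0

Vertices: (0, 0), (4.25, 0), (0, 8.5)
(0, 8.5) with z = -59.5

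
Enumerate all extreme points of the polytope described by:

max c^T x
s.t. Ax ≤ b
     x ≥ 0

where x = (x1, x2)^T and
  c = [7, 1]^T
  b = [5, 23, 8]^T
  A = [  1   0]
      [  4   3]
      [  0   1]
Each vertex is the intersection of two constraint boundaries that also satisfies all remaining constraints:
  x1 = 0 and x2 = 0 → (0, 0)
  x1 = 5 and x2 = 0 → (5, 0)
  x1 = 5 and 4x1 + 3x2 = 23 → (5, 1)
  4x1 + 3x2 = 23 and x1 = 0 → (0, 7.667)

Vertices: (0, 0), (5, 0), (5, 1), (0, 7.667)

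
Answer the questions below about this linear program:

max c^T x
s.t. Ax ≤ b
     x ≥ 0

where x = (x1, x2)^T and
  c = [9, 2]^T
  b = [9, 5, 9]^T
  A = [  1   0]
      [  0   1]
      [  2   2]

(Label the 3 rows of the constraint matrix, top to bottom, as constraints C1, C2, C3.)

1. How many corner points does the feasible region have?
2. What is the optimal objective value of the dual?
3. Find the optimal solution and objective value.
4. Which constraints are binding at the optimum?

1. 3
2. 40.5 (by strong duality, equal to the primal optimum)
3. x1 = 4.5, x2 = 0, z = 40.5
4. C3, x2 ≥ 0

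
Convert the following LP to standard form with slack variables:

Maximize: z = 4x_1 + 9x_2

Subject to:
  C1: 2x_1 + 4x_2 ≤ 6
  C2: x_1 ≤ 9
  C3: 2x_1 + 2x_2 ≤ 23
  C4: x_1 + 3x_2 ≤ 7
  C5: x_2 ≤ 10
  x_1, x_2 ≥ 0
max z = 4x_1 + 9x_2

s.t.
  2x_1 + 4x_2 + s1 = 6
  x_1 + s2 = 9
  2x_1 + 2x_2 + s3 = 23
  x_1 + 3x_2 + s4 = 7
  x_2 + s5 = 10
  x_1, x_2, s1, s2, s3, s4, s5 ≥ 0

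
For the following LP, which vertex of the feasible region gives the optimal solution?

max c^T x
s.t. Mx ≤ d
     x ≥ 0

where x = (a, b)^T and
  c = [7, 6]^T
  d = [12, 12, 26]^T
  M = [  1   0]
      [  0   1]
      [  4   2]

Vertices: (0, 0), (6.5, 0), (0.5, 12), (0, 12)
(0.5, 12) with z = 75.5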